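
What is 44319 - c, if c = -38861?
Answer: 83180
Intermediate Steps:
44319 - c = 44319 - 1*(-38861) = 44319 + 38861 = 83180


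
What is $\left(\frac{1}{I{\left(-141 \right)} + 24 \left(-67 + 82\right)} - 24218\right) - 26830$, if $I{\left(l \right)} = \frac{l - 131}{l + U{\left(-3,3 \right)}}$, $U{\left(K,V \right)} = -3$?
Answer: $- \frac{166263327}{3257} \approx -51048.0$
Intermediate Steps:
$I{\left(l \right)} = \frac{-131 + l}{-3 + l}$ ($I{\left(l \right)} = \frac{l - 131}{l - 3} = \frac{-131 + l}{-3 + l}$)
$\left(\frac{1}{I{\left(-141 \right)} + 24 \left(-67 + 82\right)} - 24218\right) - 26830 = \left(\frac{1}{\frac{-131 - 141}{-3 - 141} + 24 \left(-67 + 82\right)} - 24218\right) - 26830 = \left(\frac{1}{\frac{1}{-144} \left(-272\right) + 24 \cdot 15} - 24218\right) - 26830 = \left(\frac{1}{\left(- \frac{1}{144}\right) \left(-272\right) + 360} - 24218\right) - 26830 = \left(\frac{1}{\frac{17}{9} + 360} - 24218\right) - 26830 = \left(\frac{1}{\frac{3257}{9}} - 24218\right) - 26830 = \left(\frac{9}{3257} - 24218\right) - 26830 = - \frac{78878017}{3257} - 26830 = - \frac{166263327}{3257}$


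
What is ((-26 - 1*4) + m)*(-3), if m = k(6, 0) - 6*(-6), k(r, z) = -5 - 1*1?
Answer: 0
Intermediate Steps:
k(r, z) = -6 (k(r, z) = -5 - 1 = -6)
m = 30 (m = -6 - 6*(-6) = -6 + 36 = 30)
((-26 - 1*4) + m)*(-3) = ((-26 - 1*4) + 30)*(-3) = ((-26 - 4) + 30)*(-3) = (-30 + 30)*(-3) = 0*(-3) = 0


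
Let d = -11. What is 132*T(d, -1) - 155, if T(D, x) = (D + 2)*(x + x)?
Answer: 2221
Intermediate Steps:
T(D, x) = 2*x*(2 + D) (T(D, x) = (2 + D)*(2*x) = 2*x*(2 + D))
132*T(d, -1) - 155 = 132*(2*(-1)*(2 - 11)) - 155 = 132*(2*(-1)*(-9)) - 155 = 132*18 - 155 = 2376 - 155 = 2221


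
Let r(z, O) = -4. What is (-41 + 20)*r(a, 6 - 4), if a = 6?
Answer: 84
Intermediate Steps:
(-41 + 20)*r(a, 6 - 4) = (-41 + 20)*(-4) = -21*(-4) = 84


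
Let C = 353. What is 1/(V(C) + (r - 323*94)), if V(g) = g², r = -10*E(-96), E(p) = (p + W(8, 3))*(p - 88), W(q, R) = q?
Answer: -1/67673 ≈ -1.4777e-5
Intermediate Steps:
E(p) = (-88 + p)*(8 + p) (E(p) = (p + 8)*(p - 88) = (8 + p)*(-88 + p) = (-88 + p)*(8 + p))
r = -161920 (r = -10*(-704 + (-96)² - 80*(-96)) = -10*(-704 + 9216 + 7680) = -10*16192 = -161920)
1/(V(C) + (r - 323*94)) = 1/(353² + (-161920 - 323*94)) = 1/(124609 + (-161920 - 30362)) = 1/(124609 - 192282) = 1/(-67673) = -1/67673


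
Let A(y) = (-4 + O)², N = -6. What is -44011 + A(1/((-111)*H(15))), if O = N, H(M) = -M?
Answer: -43911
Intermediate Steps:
O = -6
A(y) = 100 (A(y) = (-4 - 6)² = (-10)² = 100)
-44011 + A(1/((-111)*H(15))) = -44011 + 100 = -43911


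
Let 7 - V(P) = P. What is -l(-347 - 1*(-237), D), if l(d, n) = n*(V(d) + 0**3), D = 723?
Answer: -84591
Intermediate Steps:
V(P) = 7 - P
l(d, n) = n*(7 - d) (l(d, n) = n*((7 - d) + 0**3) = n*((7 - d) + 0) = n*(7 - d))
-l(-347 - 1*(-237), D) = -723*(7 - (-347 - 1*(-237))) = -723*(7 - (-347 + 237)) = -723*(7 - 1*(-110)) = -723*(7 + 110) = -723*117 = -1*84591 = -84591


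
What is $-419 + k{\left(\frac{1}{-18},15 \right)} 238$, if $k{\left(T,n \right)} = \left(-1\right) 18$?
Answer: $-4703$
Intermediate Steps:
$k{\left(T,n \right)} = -18$
$-419 + k{\left(\frac{1}{-18},15 \right)} 238 = -419 - 4284 = -4703$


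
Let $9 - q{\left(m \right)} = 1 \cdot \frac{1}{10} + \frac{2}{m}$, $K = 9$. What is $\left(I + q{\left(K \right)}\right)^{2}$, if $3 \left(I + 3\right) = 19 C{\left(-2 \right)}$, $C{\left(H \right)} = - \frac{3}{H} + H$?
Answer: $\frac{12769}{2025} \approx 6.3057$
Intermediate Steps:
$C{\left(H \right)} = H - \frac{3}{H}$
$I = - \frac{37}{6}$ ($I = -3 + \frac{19 \left(-2 - \frac{3}{-2}\right)}{3} = -3 + \frac{19 \left(-2 - - \frac{3}{2}\right)}{3} = -3 + \frac{19 \left(-2 + \frac{3}{2}\right)}{3} = -3 + \frac{19 \left(- \frac{1}{2}\right)}{3} = -3 + \frac{1}{3} \left(- \frac{19}{2}\right) = -3 - \frac{19}{6} = - \frac{37}{6} \approx -6.1667$)
$q{\left(m \right)} = \frac{89}{10} - \frac{2}{m}$ ($q{\left(m \right)} = 9 - \left(1 \cdot \frac{1}{10} + \frac{2}{m}\right) = 9 - \left(\frac{1}{10} + \frac{2}{m}\right) = \frac{89}{10} - \frac{2}{m}$)
$\left(I + q{\left(K \right)}\right)^{2} = \left(- \frac{37}{6} + \left(\frac{89}{10} - \frac{2}{9}\right)\right)^{2} = \left(- \frac{37}{6} + \frac{781}{90}\right)^{2} = \left(\frac{113}{45}\right)^{2} = \frac{12769}{2025}$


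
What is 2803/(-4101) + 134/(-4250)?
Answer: -6231142/8714625 ≈ -0.71502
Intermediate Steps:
2803/(-4101) + 134/(-4250) = 2803*(-1/4101) + 134*(-1/4250) = -2803/4101 - 67/2125 = -6231142/8714625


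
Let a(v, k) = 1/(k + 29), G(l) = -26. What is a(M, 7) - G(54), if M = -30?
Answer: 937/36 ≈ 26.028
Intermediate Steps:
a(v, k) = 1/(29 + k)
a(M, 7) - G(54) = 1/(29 + 7) - 1*(-26) = 1/36 + 26 = 937/36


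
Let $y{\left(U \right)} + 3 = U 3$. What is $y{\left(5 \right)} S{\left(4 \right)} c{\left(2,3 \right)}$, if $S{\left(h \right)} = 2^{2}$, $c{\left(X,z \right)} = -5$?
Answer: $-240$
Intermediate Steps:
$y{\left(U \right)} = -3 + 3 U$ ($y{\left(U \right)} = -3 + U 3 = -3 + 3 U$)
$S{\left(h \right)} = 4$
$y{\left(5 \right)} S{\left(4 \right)} c{\left(2,3 \right)} = \left(-3 + 3 \cdot 5\right) 4 \left(-5\right) = \left(-3 + 15\right) 4 \left(-5\right) = 12 \cdot 4 \left(-5\right) = 48 \left(-5\right) = -240$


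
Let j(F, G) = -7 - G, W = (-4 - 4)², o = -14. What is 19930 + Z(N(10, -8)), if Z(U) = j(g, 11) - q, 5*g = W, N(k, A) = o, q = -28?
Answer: 19940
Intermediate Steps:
N(k, A) = -14
W = 64 (W = (-8)² = 64)
g = 64/5 (g = (⅕)*64 = 64/5 ≈ 12.800)
Z(U) = 10 (Z(U) = (-7 - 1*11) - 1*(-28) = (-7 - 11) + 28 = -18 + 28 = 10)
19930 + Z(N(10, -8)) = 19930 + 10 = 19940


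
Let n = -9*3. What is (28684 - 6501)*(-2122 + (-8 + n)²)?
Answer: -19898151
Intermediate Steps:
n = -27
(28684 - 6501)*(-2122 + (-8 + n)²) = (28684 - 6501)*(-2122 + (-8 - 27)²) = 22183*(-2122 + (-35)²) = 22183*(-2122 + 1225) = 22183*(-897) = -19898151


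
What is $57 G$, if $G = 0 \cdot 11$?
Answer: $0$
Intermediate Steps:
$G = 0$
$57 G = 57 \cdot 0 = 0$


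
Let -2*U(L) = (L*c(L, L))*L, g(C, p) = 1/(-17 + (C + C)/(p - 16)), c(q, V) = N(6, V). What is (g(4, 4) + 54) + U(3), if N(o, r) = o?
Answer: 1428/53 ≈ 26.943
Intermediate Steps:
c(q, V) = 6
g(C, p) = 1/(-17 + 2*C/(-16 + p)) (g(C, p) = 1/(-17 + (2*C)/(-16 + p)) = 1/(-17 + 2*C/(-16 + p)))
U(L) = -3*L² (U(L) = -L*6*L/2 = -6*L*L/2 = -3*L²)
(g(4, 4) + 54) + U(3) = ((-16 + 4)/(272 - 17*4 + 2*4) + 54) - 3*3² = (-12/(272 - 68 + 8) + 54) - 3*9 = (-12/212 + 54) - 27 = ((1/212)*(-12) + 54) - 27 = (-3/53 + 54) - 27 = 2859/53 - 27 = 1428/53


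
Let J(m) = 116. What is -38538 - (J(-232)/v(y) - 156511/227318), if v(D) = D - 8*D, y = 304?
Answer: -332888062901/8638084 ≈ -38537.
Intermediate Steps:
v(D) = -7*D
-38538 - (J(-232)/v(y) - 156511/227318) = -38538 - (116/((-7*304)) - 156511/227318) = -38538 - (116/(-2128) - 156511*1/227318) = -38538 - (116*(-1/2128) - 156511/227318) = -38538 - (-29/532 - 156511/227318) = -38538 - 1*(-6418291/8638084) = -38538 + 6418291/8638084 = -332888062901/8638084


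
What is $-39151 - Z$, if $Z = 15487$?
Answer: $-54638$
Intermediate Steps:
$-39151 - Z = -39151 - 15487 = -54638$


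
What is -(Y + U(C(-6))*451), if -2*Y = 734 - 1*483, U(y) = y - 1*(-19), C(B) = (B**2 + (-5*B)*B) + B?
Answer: 118413/2 ≈ 59207.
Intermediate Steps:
C(B) = B - 4*B**2 (C(B) = (B**2 - 5*B**2) + B = -4*B**2 + B = B - 4*B**2)
U(y) = 19 + y (U(y) = y + 19 = 19 + y)
Y = -251/2 (Y = -(734 - 1*483)/2 = -(734 - 483)/2 = -1/2*251 = -251/2 ≈ -125.50)
-(Y + U(C(-6))*451) = -(-251/2 + (19 - 6*(1 - 4*(-6)))*451) = -(-251/2 + (19 - 6*(1 + 24))*451) = -(-251/2 + (19 - 6*25)*451) = -(-251/2 + (19 - 150)*451) = -(-251/2 - 131*451) = -(-251/2 - 59081) = -1*(-118413/2) = 118413/2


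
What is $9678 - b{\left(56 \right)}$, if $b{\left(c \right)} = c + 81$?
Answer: $9541$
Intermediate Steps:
$b{\left(c \right)} = 81 + c$
$9678 - b{\left(56 \right)} = 9678 - \left(81 + 56\right) = 9678 - 137 = 9541$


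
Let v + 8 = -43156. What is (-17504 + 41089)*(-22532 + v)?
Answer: -1549440160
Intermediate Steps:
v = -43164 (v = -8 - 43156 = -43164)
(-17504 + 41089)*(-22532 + v) = (-17504 + 41089)*(-22532 - 43164) = 23585*(-65696) = -1549440160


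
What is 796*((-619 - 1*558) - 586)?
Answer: -1403348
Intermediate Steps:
796*((-619 - 1*558) - 586) = 796*((-619 - 558) - 586) = 796*(-1177 - 586) = 796*(-1763) = -1403348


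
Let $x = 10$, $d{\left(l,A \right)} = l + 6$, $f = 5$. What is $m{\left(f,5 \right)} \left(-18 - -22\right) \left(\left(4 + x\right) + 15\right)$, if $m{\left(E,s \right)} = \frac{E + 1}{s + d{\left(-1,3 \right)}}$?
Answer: $\frac{348}{5} \approx 69.6$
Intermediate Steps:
$d{\left(l,A \right)} = 6 + l$
$m{\left(E,s \right)} = \frac{1 + E}{5 + s}$ ($m{\left(E,s \right)} = \frac{E + 1}{s + \left(6 - 1\right)} = \frac{1 + E}{s + 5} = \frac{1 + E}{5 + s}$)
$m{\left(f,5 \right)} \left(-18 - -22\right) \left(\left(4 + x\right) + 15\right) = \frac{1 + 5}{5 + 5} \left(-18 - -22\right) \left(\left(4 + 10\right) + 15\right) = \frac{1}{10} \cdot 6 \left(-18 + 22\right) \left(14 + 15\right) = \frac{1}{10} \cdot 6 \cdot 4 \cdot 29 = \frac{3}{5} \cdot 4 \cdot 29 = \frac{12}{5} \cdot 29 = \frac{348}{5}$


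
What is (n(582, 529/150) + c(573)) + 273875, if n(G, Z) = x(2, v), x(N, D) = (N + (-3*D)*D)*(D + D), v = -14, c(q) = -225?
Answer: 290058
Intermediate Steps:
x(N, D) = 2*D*(N - 3*D²) (x(N, D) = (N - 3*D²)*(2*D) = 2*D*(N - 3*D²))
n(G, Z) = 16408 (n(G, Z) = 2*(-14)*(2 - 3*(-14)²) = 2*(-14)*(2 - 3*196) = 2*(-14)*(2 - 588) = 2*(-14)*(-586) = 16408)
(n(582, 529/150) + c(573)) + 273875 = (16408 - 225) + 273875 = 16183 + 273875 = 290058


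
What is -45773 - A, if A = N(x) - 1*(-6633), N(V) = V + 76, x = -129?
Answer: -52353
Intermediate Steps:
N(V) = 76 + V
A = 6580 (A = (76 - 129) - 1*(-6633) = -53 + 6633 = 6580)
-45773 - A = -45773 - 1*6580 = -45773 - 6580 = -52353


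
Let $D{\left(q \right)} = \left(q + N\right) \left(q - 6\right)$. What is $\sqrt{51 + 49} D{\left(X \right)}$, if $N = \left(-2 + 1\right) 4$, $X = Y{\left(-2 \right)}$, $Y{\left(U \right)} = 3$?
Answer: $30$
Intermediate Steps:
$X = 3$
$N = -4$ ($N = \left(-1\right) 4 = -4$)
$D{\left(q \right)} = \left(-6 + q\right) \left(-4 + q\right)$ ($D{\left(q \right)} = \left(q - 4\right) \left(q - 6\right) = \left(-4 + q\right) \left(-6 + q\right) = \left(-6 + q\right) \left(-4 + q\right)$)
$\sqrt{51 + 49} D{\left(X \right)} = \sqrt{51 + 49} \left(24 + 3^{2} - 30\right) = \sqrt{100} \left(24 + 9 - 30\right) = 10 \cdot 3 = 30$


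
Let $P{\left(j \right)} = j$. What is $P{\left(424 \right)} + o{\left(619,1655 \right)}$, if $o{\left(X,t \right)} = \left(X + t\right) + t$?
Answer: $4353$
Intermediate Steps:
$o{\left(X,t \right)} = X + 2 t$
$P{\left(424 \right)} + o{\left(619,1655 \right)} = 424 + \left(619 + 2 \cdot 1655\right) = 424 + \left(619 + 3310\right) = 424 + 3929 = 4353$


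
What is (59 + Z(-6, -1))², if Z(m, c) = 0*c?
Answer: 3481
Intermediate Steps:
Z(m, c) = 0
(59 + Z(-6, -1))² = (59 + 0)² = 59² = 3481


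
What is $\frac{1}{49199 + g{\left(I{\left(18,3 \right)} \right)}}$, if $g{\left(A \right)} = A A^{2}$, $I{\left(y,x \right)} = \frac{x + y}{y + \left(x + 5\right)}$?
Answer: $\frac{17576}{864730885} \approx 2.0325 \cdot 10^{-5}$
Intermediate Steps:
$I{\left(y,x \right)} = \frac{x + y}{5 + x + y}$ ($I{\left(y,x \right)} = \frac{x + y}{y + \left(5 + x\right)} = \frac{x + y}{5 + x + y}$)
$g{\left(A \right)} = A^{3}$
$\frac{1}{49199 + g{\left(I{\left(18,3 \right)} \right)}} = \frac{1}{49199 + \left(\frac{3 + 18}{5 + 3 + 18}\right)^{3}} = \frac{1}{49199 + \left(\frac{1}{26} \cdot 21\right)^{3}} = \frac{1}{49199 + \left(\frac{21}{26}\right)^{3}} = \frac{1}{49199 + \frac{9261}{17576}} = \frac{1}{\frac{864730885}{17576}} = \frac{17576}{864730885}$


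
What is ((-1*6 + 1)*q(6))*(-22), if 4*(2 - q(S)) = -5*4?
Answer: 770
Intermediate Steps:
q(S) = 7 (q(S) = 2 - (-5)*4/4 = 2 - 1/4*(-20) = 2 + 5 = 7)
((-1*6 + 1)*q(6))*(-22) = ((-1*6 + 1)*7)*(-22) = ((-6 + 1)*7)*(-22) = -5*7*(-22) = -35*(-22) = 770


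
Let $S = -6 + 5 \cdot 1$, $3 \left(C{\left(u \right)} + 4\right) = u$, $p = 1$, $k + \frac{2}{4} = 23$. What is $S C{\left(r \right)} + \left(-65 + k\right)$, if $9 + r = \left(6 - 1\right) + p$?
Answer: $- \frac{75}{2} \approx -37.5$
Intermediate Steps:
$k = \frac{45}{2}$ ($k = - \frac{1}{2} + 23 = \frac{45}{2} \approx 22.5$)
$r = -3$ ($r = -9 + \left(\left(6 - 1\right) + 1\right) = -9 + \left(5 + 1\right) = -9 + 6 = -3$)
$C{\left(u \right)} = -4 + \frac{u}{3}$
$S = -1$ ($S = -6 + 5 = -1$)
$S C{\left(r \right)} + \left(-65 + k\right) = - (-4 + \frac{1}{3} \left(-3\right)) + \left(-65 + \frac{45}{2}\right) = - (-4 - 1) - \frac{85}{2} = \left(-1\right) \left(-5\right) - \frac{85}{2} = 5 - \frac{85}{2} = - \frac{75}{2}$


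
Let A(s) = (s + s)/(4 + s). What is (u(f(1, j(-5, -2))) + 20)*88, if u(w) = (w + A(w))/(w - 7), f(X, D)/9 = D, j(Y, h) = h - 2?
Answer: 78650/43 ≈ 1829.1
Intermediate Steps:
j(Y, h) = -2 + h
f(X, D) = 9*D
A(s) = 2*s/(4 + s) (A(s) = (2*s)/(4 + s) = 2*s/(4 + s))
u(w) = (w + 2*w/(4 + w))/(-7 + w) (u(w) = (w + 2*w/(4 + w))/(w - 7) = (w + 2*w/(4 + w))/(-7 + w))
(u(f(1, j(-5, -2))) + 20)*88 = ((9*(-2 - 2))*(6 + 9*(-2 - 2))/((-7 + 9*(-2 - 2))*(4 + 9*(-2 - 2))) + 20)*88 = ((9*(-4))*(6 + 9*(-4))/((-7 + 9*(-4))*(4 + 9*(-4))) + 20)*88 = (-36*(6 - 36)/((-7 - 36)*(4 - 36)) + 20)*88 = (-36*(-30)/(-43*(-32)) + 20)*88 = (-36*(-1/43)*(-1/32)*(-30) + 20)*88 = (135/172 + 20)*88 = (3575/172)*88 = 78650/43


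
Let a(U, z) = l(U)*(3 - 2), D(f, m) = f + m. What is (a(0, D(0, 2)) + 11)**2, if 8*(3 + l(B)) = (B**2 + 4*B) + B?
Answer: 64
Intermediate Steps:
l(B) = -3 + B**2/8 + 5*B/8 (l(B) = -3 + ((B**2 + 4*B) + B)/8 = -3 + (B**2 + 5*B)/8 = -3 + (B**2/8 + 5*B/8) = -3 + B**2/8 + 5*B/8)
a(U, z) = -3 + U**2/8 + 5*U/8 (a(U, z) = (-3 + U**2/8 + 5*U/8)*(3 - 2) = (-3 + U**2/8 + 5*U/8)*1 = -3 + U**2/8 + 5*U/8)
(a(0, D(0, 2)) + 11)**2 = ((-3 + (1/8)*0**2 + (5/8)*0) + 11)**2 = ((-3 + (1/8)*0 + 0) + 11)**2 = ((-3 + 0 + 0) + 11)**2 = (-3 + 11)**2 = 8**2 = 64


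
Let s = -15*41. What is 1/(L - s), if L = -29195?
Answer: -1/28580 ≈ -3.4989e-5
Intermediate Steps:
s = -615
1/(L - s) = 1/(-29195 - 1*(-615)) = 1/(-29195 + 615) = 1/(-28580) = -1/28580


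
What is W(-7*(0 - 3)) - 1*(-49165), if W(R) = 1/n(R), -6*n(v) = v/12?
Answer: 344131/7 ≈ 49162.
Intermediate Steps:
n(v) = -v/72 (n(v) = -v/(6*12) = -v/72)
W(R) = -72/R (W(R) = 1/(-R/72) = -72/R)
W(-7*(0 - 3)) - 1*(-49165) = -72*(-1/(7*(0 - 3))) - 1*(-49165) = -72/((-7*(-3))) + 49165 = -72/21 + 49165 = -72*1/21 + 49165 = -24/7 + 49165 = 344131/7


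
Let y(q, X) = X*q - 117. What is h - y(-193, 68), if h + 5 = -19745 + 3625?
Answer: -2884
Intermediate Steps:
h = -16125 (h = -5 + (-19745 + 3625) = -5 - 16120 = -16125)
y(q, X) = -117 + X*q
h - y(-193, 68) = -16125 - (-117 + 68*(-193)) = -16125 - (-117 - 13124) = -16125 - 1*(-13241) = -16125 + 13241 = -2884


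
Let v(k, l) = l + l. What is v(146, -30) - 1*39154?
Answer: -39214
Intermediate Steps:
v(k, l) = 2*l
v(146, -30) - 1*39154 = 2*(-30) - 1*39154 = -60 - 39154 = -39214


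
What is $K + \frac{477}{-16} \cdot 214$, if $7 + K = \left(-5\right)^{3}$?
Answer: $- \frac{52095}{8} \approx -6511.9$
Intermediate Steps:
$K = -132$ ($K = -7 + \left(-5\right)^{3} = -7 - 125 = -132$)
$K + \frac{477}{-16} \cdot 214 = -132 + \frac{477}{-16} \cdot 214 = -132 + 477 \left(- \frac{1}{16}\right) 214 = -132 - \frac{51039}{8} = - \frac{52095}{8}$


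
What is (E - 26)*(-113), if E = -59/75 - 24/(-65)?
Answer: 2910541/975 ≈ 2985.2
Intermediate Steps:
E = -407/975 (E = -59*1/75 - 24*(-1/65) = -59/75 + 24/65 = -407/975 ≈ -0.41744)
(E - 26)*(-113) = (-407/975 - 26)*(-113) = -25757/975*(-113) = 2910541/975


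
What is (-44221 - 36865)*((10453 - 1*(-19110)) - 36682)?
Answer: 577251234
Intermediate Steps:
(-44221 - 36865)*((10453 - 1*(-19110)) - 36682) = -81086*((10453 + 19110) - 36682) = -81086*(29563 - 36682) = -81086*(-7119) = 577251234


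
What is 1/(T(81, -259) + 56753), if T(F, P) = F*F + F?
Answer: 1/63395 ≈ 1.5774e-5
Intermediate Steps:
T(F, P) = F + F² (T(F, P) = F² + F = F + F²)
1/(T(81, -259) + 56753) = 1/(81*(1 + 81) + 56753) = 1/(81*82 + 56753) = 1/(6642 + 56753) = 1/63395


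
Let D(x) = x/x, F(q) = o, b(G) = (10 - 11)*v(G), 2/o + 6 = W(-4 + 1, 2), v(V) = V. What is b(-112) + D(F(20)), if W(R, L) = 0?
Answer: 113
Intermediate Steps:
o = -1/3 (o = 2/(-6 + 0) = 2/(-6) = 2*(-1/6) = -1/3 ≈ -0.33333)
b(G) = -G (b(G) = (10 - 11)*G = -G)
F(q) = -1/3
D(x) = 1
b(-112) + D(F(20)) = -1*(-112) + 1 = 112 + 1 = 113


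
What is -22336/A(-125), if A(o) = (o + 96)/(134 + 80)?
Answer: 4779904/29 ≈ 1.6482e+5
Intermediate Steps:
A(o) = 48/107 + o/214 (A(o) = (96 + o)/214 = (96 + o)*(1/214) = 48/107 + o/214)
-22336/A(-125) = -22336/(48/107 + (1/214)*(-125)) = -22336/(48/107 - 125/214) = -22336/(-29/214) = -22336*(-214/29) = 4779904/29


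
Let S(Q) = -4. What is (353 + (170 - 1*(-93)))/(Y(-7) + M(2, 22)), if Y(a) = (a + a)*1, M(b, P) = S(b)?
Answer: -308/9 ≈ -34.222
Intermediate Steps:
M(b, P) = -4
Y(a) = 2*a (Y(a) = (2*a)*1 = 2*a)
(353 + (170 - 1*(-93)))/(Y(-7) + M(2, 22)) = (353 + (170 - 1*(-93)))/(2*(-7) - 4) = (353 + (170 + 93))/(-14 - 4) = (353 + 263)/(-18) = 616*(-1/18) = -308/9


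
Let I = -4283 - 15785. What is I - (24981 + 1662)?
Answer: -46711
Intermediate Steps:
I = -20068
I - (24981 + 1662) = -20068 - (24981 + 1662) = -20068 - 1*26643 = -20068 - 26643 = -46711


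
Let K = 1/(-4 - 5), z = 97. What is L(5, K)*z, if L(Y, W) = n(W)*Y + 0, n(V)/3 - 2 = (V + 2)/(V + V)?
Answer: -18915/2 ≈ -9457.5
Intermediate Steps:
n(V) = 6 + 3*(2 + V)/(2*V) (n(V) = 6 + 3*((V + 2)/(V + V)) = 6 + 3*((2 + V)/((2*V))) = 6 + 3*((2 + V)*(1/(2*V))) = 6 + 3*((2 + V)/(2*V)) = 6 + 3*(2 + V)/(2*V))
K = -⅑ (K = 1/(-9) = -⅑ ≈ -0.11111)
L(Y, W) = Y*(15/2 + 3/W) (L(Y, W) = (15/2 + 3/W)*Y + 0 = Y*(15/2 + 3/W) + 0 = Y*(15/2 + 3/W))
L(5, K)*z = ((15/2)*5 + 3*5/(-⅑))*97 = (75/2 + 3*5*(-9))*97 = (75/2 - 135)*97 = -195/2*97 = -18915/2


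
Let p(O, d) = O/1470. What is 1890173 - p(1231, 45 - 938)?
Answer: 2778553079/1470 ≈ 1.8902e+6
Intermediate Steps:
p(O, d) = O/1470 (p(O, d) = O*(1/1470) = O/1470)
1890173 - p(1231, 45 - 938) = 1890173 - 1231/1470 = 2778553079/1470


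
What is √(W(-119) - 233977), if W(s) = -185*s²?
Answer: I*√2853762 ≈ 1689.3*I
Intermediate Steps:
√(W(-119) - 233977) = √(-185*(-119)² - 233977) = √(-185*14161 - 233977) = √(-2619785 - 233977) = √(-2853762) = I*√2853762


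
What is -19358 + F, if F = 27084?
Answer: 7726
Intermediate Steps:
-19358 + F = -19358 + 27084 = 7726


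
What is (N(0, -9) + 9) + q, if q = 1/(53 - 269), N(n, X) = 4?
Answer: 2807/216 ≈ 12.995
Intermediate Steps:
q = -1/216 (q = 1/(-216) = -1/216 ≈ -0.0046296)
(N(0, -9) + 9) + q = (4 + 9) - 1/216 = 13 - 1/216 = 2807/216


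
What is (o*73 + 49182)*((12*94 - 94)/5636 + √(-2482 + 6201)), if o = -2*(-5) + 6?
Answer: 13015475/1409 + 50350*√3719 ≈ 3.0798e+6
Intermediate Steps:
o = 16 (o = 10 + 6 = 16)
(o*73 + 49182)*((12*94 - 94)/5636 + √(-2482 + 6201)) = (16*73 + 49182)*((12*94 - 94)/5636 + √(-2482 + 6201)) = (1168 + 49182)*((1128 - 94)*(1/5636) + √3719) = 50350*(1034*(1/5636) + √3719) = 50350*(517/2818 + √3719) = 13015475/1409 + 50350*√3719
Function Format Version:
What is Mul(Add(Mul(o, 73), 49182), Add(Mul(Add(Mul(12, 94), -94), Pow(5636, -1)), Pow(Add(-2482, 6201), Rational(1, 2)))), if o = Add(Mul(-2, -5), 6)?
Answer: Add(Rational(13015475, 1409), Mul(50350, Pow(3719, Rational(1, 2)))) ≈ 3.0798e+6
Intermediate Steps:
o = 16 (o = Add(10, 6) = 16)
Mul(Add(Mul(o, 73), 49182), Add(Mul(Add(Mul(12, 94), -94), Pow(5636, -1)), Pow(Add(-2482, 6201), Rational(1, 2)))) = Mul(Add(Mul(16, 73), 49182), Add(Mul(Add(Mul(12, 94), -94), Pow(5636, -1)), Pow(Add(-2482, 6201), Rational(1, 2)))) = Mul(Add(1168, 49182), Add(Mul(Add(1128, -94), Rational(1, 5636)), Pow(3719, Rational(1, 2)))) = Mul(50350, Add(Mul(1034, Rational(1, 5636)), Pow(3719, Rational(1, 2)))) = Mul(50350, Add(Rational(517, 2818), Pow(3719, Rational(1, 2)))) = Add(Rational(13015475, 1409), Mul(50350, Pow(3719, Rational(1, 2))))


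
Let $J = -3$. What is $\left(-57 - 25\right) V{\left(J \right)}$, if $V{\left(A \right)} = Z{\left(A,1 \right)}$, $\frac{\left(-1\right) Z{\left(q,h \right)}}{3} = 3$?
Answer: $738$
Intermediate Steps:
$Z{\left(q,h \right)} = -9$ ($Z{\left(q,h \right)} = \left(-3\right) 3 = -9$)
$V{\left(A \right)} = -9$
$\left(-57 - 25\right) V{\left(J \right)} = \left(-57 - 25\right) \left(-9\right) = \left(-82\right) \left(-9\right) = 738$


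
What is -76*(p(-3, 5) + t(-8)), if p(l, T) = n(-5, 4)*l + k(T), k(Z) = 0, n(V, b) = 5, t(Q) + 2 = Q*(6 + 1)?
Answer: 5548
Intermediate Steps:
t(Q) = -2 + 7*Q (t(Q) = -2 + Q*(6 + 1) = -2 + Q*7 = -2 + 7*Q)
p(l, T) = 5*l (p(l, T) = 5*l + 0 = 5*l)
-76*(p(-3, 5) + t(-8)) = -76*(5*(-3) + (-2 + 7*(-8))) = -76*(-15 + (-2 - 56)) = -76*(-15 - 58) = -76*(-73) = 5548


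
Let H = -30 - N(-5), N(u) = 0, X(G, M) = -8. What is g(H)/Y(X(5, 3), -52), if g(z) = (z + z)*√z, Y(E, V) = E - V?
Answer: -15*I*√30/11 ≈ -7.4689*I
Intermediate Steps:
H = -30 (H = -30 - 1*0 = -30 + 0 = -30)
g(z) = 2*z^(3/2) (g(z) = (2*z)*√z = 2*z^(3/2))
g(H)/Y(X(5, 3), -52) = (2*(-30)^(3/2))/(-8 - 1*(-52)) = (2*(-30*I*√30))/(-8 + 52) = -60*I*√30/44 = -60*I*√30*(1/44) = -15*I*√30/11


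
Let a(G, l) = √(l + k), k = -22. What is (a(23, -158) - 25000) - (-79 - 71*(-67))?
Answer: -29678 + 6*I*√5 ≈ -29678.0 + 13.416*I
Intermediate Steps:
a(G, l) = √(-22 + l) (a(G, l) = √(l - 22) = √(-22 + l))
(a(23, -158) - 25000) - (-79 - 71*(-67)) = (√(-22 - 158) - 25000) - (-79 - 71*(-67)) = (√(-180) - 25000) - (-79 + 4757) = (6*I*√5 - 25000) - 1*4678 = (-25000 + 6*I*√5) - 4678 = -29678 + 6*I*√5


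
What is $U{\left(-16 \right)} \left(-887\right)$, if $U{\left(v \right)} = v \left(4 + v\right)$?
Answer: $-170304$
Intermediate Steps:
$U{\left(-16 \right)} \left(-887\right) = - 16 \left(4 - 16\right) \left(-887\right) = \left(-16\right) \left(-12\right) \left(-887\right) = 192 \left(-887\right) = -170304$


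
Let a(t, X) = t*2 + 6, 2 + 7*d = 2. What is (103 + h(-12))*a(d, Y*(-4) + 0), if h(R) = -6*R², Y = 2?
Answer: -4566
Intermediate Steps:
d = 0 (d = -2/7 + (⅐)*2 = -2/7 + 2/7 = 0)
a(t, X) = 6 + 2*t (a(t, X) = 2*t + 6 = 6 + 2*t)
(103 + h(-12))*a(d, Y*(-4) + 0) = (103 - 6*(-12)²)*(6 + 2*0) = (103 - 6*144)*(6 + 0) = (103 - 864)*6 = -761*6 = -4566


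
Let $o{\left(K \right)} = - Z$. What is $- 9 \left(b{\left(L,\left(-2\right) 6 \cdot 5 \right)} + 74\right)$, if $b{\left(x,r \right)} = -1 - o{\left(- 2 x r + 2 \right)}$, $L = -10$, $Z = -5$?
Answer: $-612$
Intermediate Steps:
$o{\left(K \right)} = 5$ ($o{\left(K \right)} = \left(-1\right) \left(-5\right) = 5$)
$b{\left(x,r \right)} = -6$ ($b{\left(x,r \right)} = -1 - 5 = -6$)
$- 9 \left(b{\left(L,\left(-2\right) 6 \cdot 5 \right)} + 74\right) = - 9 \left(-6 + 74\right) = \left(-9\right) 68 = -612$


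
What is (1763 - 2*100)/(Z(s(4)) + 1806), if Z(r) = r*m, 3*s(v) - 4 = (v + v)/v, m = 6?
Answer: 521/606 ≈ 0.85974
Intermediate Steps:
s(v) = 2 (s(v) = 4/3 + ((v + v)/v)/3 = 4/3 + ((2*v)/v)/3 = 4/3 + (⅓)*2 = 4/3 + ⅔ = 2)
Z(r) = 6*r (Z(r) = r*6 = 6*r)
(1763 - 2*100)/(Z(s(4)) + 1806) = (1763 - 2*100)/(6*2 + 1806) = (1763 - 200)/(12 + 1806) = 1563/1818 = 1563*(1/1818) = 521/606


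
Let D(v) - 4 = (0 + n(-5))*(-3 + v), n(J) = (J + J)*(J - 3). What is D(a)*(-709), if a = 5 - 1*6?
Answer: 224044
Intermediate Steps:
n(J) = 2*J*(-3 + J) (n(J) = (2*J)*(-3 + J) = 2*J*(-3 + J))
a = -1 (a = 5 - 6 = -1)
D(v) = -236 + 80*v (D(v) = 4 + (0 + 2*(-5)*(-3 - 5))*(-3 + v) = 4 + (0 + 2*(-5)*(-8))*(-3 + v) = 4 + (0 + 80)*(-3 + v) = 4 + 80*(-3 + v) = 4 + (-240 + 80*v) = -236 + 80*v)
D(a)*(-709) = (-236 + 80*(-1))*(-709) = (-236 - 80)*(-709) = -316*(-709) = 224044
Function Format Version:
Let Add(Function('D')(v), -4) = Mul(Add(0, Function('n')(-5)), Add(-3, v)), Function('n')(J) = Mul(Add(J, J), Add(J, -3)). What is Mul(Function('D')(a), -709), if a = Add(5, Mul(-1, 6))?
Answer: 224044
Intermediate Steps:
Function('n')(J) = Mul(2, J, Add(-3, J)) (Function('n')(J) = Mul(Mul(2, J), Add(-3, J)) = Mul(2, J, Add(-3, J)))
a = -1 (a = Add(5, -6) = -1)
Function('D')(v) = Add(-236, Mul(80, v)) (Function('D')(v) = Add(4, Mul(Add(0, Mul(2, -5, Add(-3, -5))), Add(-3, v))) = Add(4, Mul(Add(0, Mul(2, -5, -8)), Add(-3, v))) = Add(4, Mul(Add(0, 80), Add(-3, v))) = Add(4, Mul(80, Add(-3, v))) = Add(4, Add(-240, Mul(80, v))) = Add(-236, Mul(80, v)))
Mul(Function('D')(a), -709) = Mul(Add(-236, Mul(80, -1)), -709) = Mul(Add(-236, -80), -709) = Mul(-316, -709) = 224044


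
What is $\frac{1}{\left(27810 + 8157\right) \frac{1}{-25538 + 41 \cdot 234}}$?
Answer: $- \frac{15944}{35967} \approx -0.4433$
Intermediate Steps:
$\frac{1}{\left(27810 + 8157\right) \frac{1}{-25538 + 41 \cdot 234}} = \frac{1}{35967 \frac{1}{-25538 + 9594}} = \frac{1}{35967 \frac{1}{-15944}} = \frac{1}{35967 \left(- \frac{1}{15944}\right)} = \frac{1}{- \frac{35967}{15944}} = - \frac{15944}{35967}$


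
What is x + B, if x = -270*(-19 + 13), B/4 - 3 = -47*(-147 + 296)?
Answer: -26380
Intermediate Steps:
B = -28000 (B = 12 + 4*(-47*(-147 + 296)) = 12 + 4*(-47*149) = 12 + 4*(-7003) = 12 - 28012 = -28000)
x = 1620 (x = -270*(-6) = 1620)
x + B = 1620 - 28000 = -26380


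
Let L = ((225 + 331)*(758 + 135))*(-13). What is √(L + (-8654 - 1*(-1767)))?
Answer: I*√6461491 ≈ 2541.9*I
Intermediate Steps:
L = -6454604 (L = (556*893)*(-13) = 496508*(-13) = -6454604)
√(L + (-8654 - 1*(-1767))) = √(-6454604 + (-8654 - 1*(-1767))) = √(-6454604 + (-8654 + 1767)) = √(-6454604 - 6887) = √(-6461491) = I*√6461491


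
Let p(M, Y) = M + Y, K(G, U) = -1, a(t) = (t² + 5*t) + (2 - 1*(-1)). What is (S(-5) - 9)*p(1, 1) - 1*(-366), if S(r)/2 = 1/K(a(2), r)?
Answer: 344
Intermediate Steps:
a(t) = 3 + t² + 5*t (a(t) = (t² + 5*t) + (2 + 1) = (t² + 5*t) + 3 = 3 + t² + 5*t)
S(r) = -2 (S(r) = 2/(-1) = 2*(-1) = -2)
(S(-5) - 9)*p(1, 1) - 1*(-366) = (-2 - 9)*(1 + 1) - 1*(-366) = -11*2 + 366 = -22 + 366 = 344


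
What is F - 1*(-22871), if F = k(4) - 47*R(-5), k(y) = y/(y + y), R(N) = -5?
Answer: 46213/2 ≈ 23107.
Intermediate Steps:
k(y) = ½ (k(y) = y/((2*y)) = y*(1/(2*y)) = ½)
F = 471/2 (F = ½ - 47*(-5) = ½ + 235 = 471/2 ≈ 235.50)
F - 1*(-22871) = 471/2 - 1*(-22871) = 471/2 + 22871 = 46213/2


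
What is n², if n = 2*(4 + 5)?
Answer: 324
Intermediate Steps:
n = 18 (n = 2*9 = 18)
n² = 18² = 324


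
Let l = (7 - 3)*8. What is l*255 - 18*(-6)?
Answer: 8268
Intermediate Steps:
l = 32 (l = 4*8 = 32)
l*255 - 18*(-6) = 32*255 - 18*(-6) = 8160 + 108 = 8268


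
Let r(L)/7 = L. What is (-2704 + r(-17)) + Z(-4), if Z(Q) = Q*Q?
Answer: -2807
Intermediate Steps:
r(L) = 7*L
Z(Q) = Q²
(-2704 + r(-17)) + Z(-4) = (-2704 + 7*(-17)) + (-4)² = (-2704 - 119) + 16 = -2823 + 16 = -2807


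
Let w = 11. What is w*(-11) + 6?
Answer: -115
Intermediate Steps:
w*(-11) + 6 = 11*(-11) + 6 = -121 + 6 = -115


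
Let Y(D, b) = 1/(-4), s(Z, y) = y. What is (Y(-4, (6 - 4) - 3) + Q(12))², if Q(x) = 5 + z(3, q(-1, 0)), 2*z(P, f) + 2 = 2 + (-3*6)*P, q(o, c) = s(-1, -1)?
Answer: 7921/16 ≈ 495.06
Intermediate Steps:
q(o, c) = -1
Y(D, b) = -¼
z(P, f) = -9*P (z(P, f) = -1 + (2 + (-3*6)*P)/2 = -1 + (2 - 18*P)/2 = -1 + (1 - 9*P) = -9*P)
Q(x) = -22 (Q(x) = 5 - 9*3 = 5 - 27 = -22)
(Y(-4, (6 - 4) - 3) + Q(12))² = (-¼ - 22)² = (-89/4)² = 7921/16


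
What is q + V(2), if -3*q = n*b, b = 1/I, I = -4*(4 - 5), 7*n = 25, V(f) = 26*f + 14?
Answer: 5519/84 ≈ 65.702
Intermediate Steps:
V(f) = 14 + 26*f
n = 25/7 (n = (⅐)*25 = 25/7 ≈ 3.5714)
I = 4 (I = -4*(-1) = 4)
b = ¼ (b = 1/4 = ¼ ≈ 0.25000)
q = -25/84 (q = -25/(21*4) = -⅓*25/28 = -25/84 ≈ -0.29762)
q + V(2) = -25/84 + (14 + 26*2) = -25/84 + (14 + 52) = -25/84 + 66 = 5519/84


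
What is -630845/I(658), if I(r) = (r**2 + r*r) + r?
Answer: -630845/866586 ≈ -0.72797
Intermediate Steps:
I(r) = r + 2*r**2 (I(r) = (r**2 + r**2) + r = 2*r**2 + r = r + 2*r**2)
-630845/I(658) = -630845*1/(658*(1 + 2*658)) = -630845*1/(658*(1 + 1316)) = -630845/(658*1317) = -630845/866586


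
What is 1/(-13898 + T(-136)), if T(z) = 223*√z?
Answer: -6949/99958774 - 223*I*√34/99958774 ≈ -6.9519e-5 - 1.3008e-5*I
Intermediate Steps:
1/(-13898 + T(-136)) = 1/(-13898 + 223*√(-136)) = 1/(-13898 + 223*(2*I*√34)) = 1/(-13898 + 446*I*√34)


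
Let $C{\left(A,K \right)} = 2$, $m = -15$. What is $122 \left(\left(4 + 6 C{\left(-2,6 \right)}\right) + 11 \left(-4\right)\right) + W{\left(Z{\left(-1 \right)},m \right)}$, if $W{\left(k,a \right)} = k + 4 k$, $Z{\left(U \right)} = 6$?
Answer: $-3386$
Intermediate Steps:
$W{\left(k,a \right)} = 5 k$
$122 \left(\left(4 + 6 C{\left(-2,6 \right)}\right) + 11 \left(-4\right)\right) + W{\left(Z{\left(-1 \right)},m \right)} = 122 \left(\left(4 + 6 \cdot 2\right) + 11 \left(-4\right)\right) + 5 \cdot 6 = 122 \left(\left(4 + 12\right) - 44\right) + 30 = 122 \left(16 - 44\right) + 30 = 122 \left(-28\right) + 30 = -3416 + 30 = -3386$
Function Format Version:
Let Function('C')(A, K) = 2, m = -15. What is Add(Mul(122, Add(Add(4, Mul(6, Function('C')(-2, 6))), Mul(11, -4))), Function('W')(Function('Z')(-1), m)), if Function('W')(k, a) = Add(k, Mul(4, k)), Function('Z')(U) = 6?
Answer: -3386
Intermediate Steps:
Function('W')(k, a) = Mul(5, k)
Add(Mul(122, Add(Add(4, Mul(6, Function('C')(-2, 6))), Mul(11, -4))), Function('W')(Function('Z')(-1), m)) = Add(Mul(122, Add(Add(4, Mul(6, 2)), Mul(11, -4))), Mul(5, 6)) = Add(Mul(122, Add(Add(4, 12), -44)), 30) = Add(Mul(122, Add(16, -44)), 30) = Add(Mul(122, -28), 30) = Add(-3416, 30) = -3386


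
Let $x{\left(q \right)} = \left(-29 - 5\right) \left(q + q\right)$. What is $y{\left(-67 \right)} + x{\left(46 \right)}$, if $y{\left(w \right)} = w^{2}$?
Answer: $1361$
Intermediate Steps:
$x{\left(q \right)} = - 68 q$ ($x{\left(q \right)} = - 34 \cdot 2 q = - 68 q$)
$y{\left(-67 \right)} + x{\left(46 \right)} = \left(-67\right)^{2} - 3128 = 4489 - 3128 = 1361$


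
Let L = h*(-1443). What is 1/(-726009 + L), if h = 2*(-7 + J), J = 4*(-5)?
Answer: -1/648087 ≈ -1.5430e-6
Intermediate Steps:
J = -20
h = -54 (h = 2*(-7 - 20) = 2*(-27) = -54)
L = 77922 (L = -54*(-1443) = 77922)
1/(-726009 + L) = 1/(-726009 + 77922) = 1/(-648087) = -1/648087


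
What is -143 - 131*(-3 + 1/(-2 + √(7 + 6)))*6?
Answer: 6121/3 - 262*√13/3 ≈ 1725.4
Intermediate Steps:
-143 - 131*(-3 + 1/(-2 + √(7 + 6)))*6 = -143 - 131*(-3 + 1/(-2 + √13))*6 = -143 - 131*(-18 + 6/(-2 + √13)) = -143 + (2358 - 786/(-2 + √13)) = 2215 - 786/(-2 + √13)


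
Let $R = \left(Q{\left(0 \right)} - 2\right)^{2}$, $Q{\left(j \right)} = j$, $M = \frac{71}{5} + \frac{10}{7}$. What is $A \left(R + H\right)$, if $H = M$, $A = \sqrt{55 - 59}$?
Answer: $\frac{1374 i}{35} \approx 39.257 i$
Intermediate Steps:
$M = \frac{547}{35}$ ($M = 71 \cdot \frac{1}{5} + 10 \cdot \frac{1}{7} = \frac{71}{5} + \frac{10}{7} = \frac{547}{35} \approx 15.629$)
$A = 2 i$ ($A = \sqrt{-4} = 2 i \approx 2.0 i$)
$H = \frac{547}{35} \approx 15.629$
$R = 4$ ($R = \left(0 - 2\right)^{2} = \left(-2\right)^{2} = 4$)
$A \left(R + H\right) = 2 i \left(4 + \frac{547}{35}\right) = 2 i \frac{687}{35} = \frac{1374 i}{35}$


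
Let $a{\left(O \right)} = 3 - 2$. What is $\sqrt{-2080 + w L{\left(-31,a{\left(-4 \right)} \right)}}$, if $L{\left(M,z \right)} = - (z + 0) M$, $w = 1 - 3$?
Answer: $3 i \sqrt{238} \approx 46.282 i$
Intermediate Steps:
$w = -2$ ($w = 1 - 3 = -2$)
$a{\left(O \right)} = 1$
$L{\left(M,z \right)} = - M z$ ($L{\left(M,z \right)} = - z M = - M z$)
$\sqrt{-2080 + w L{\left(-31,a{\left(-4 \right)} \right)}} = \sqrt{-2080 - 2 \left(\left(-1\right) \left(-31\right) 1\right)} = \sqrt{-2080 - 62} = \sqrt{-2142} = 3 i \sqrt{238}$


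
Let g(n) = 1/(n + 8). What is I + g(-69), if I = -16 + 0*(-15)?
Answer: -977/61 ≈ -16.016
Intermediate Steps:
I = -16 (I = -16 + 0 = -16)
g(n) = 1/(8 + n)
I + g(-69) = -16 + 1/(8 - 69) = -16 + 1/(-61) = -16 - 1/61 = -977/61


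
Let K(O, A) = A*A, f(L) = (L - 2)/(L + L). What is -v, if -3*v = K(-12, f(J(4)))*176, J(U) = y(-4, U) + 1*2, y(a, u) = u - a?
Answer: 704/75 ≈ 9.3867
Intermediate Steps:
J(U) = 6 + U (J(U) = (U - 1*(-4)) + 1*2 = (U + 4) + 2 = (4 + U) + 2 = 6 + U)
f(L) = (-2 + L)/(2*L) (f(L) = (-2 + L)/((2*L)) = (-2 + L)*(1/(2*L)) = (-2 + L)/(2*L))
K(O, A) = A**2
v = -704/75 (v = -((-2 + (6 + 4))/(2*(6 + 4)))**2*176/3 = -((1/2)*(-2 + 10)/10)**2*176/3 = -((1/2)*(1/10)*8)**2*176/3 = -(2/5)**2*176/3 = -4*176/75 = -1/3*704/25 = -704/75 ≈ -9.3867)
-v = -1*(-704/75) = 704/75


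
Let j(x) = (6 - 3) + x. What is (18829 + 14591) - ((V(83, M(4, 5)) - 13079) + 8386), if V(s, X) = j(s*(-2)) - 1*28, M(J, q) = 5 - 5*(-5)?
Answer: 38304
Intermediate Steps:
M(J, q) = 30 (M(J, q) = 5 + 25 = 30)
j(x) = 3 + x
V(s, X) = -25 - 2*s (V(s, X) = (3 + s*(-2)) - 1*28 = (3 - 2*s) - 28 = -25 - 2*s)
(18829 + 14591) - ((V(83, M(4, 5)) - 13079) + 8386) = (18829 + 14591) - (((-25 - 2*83) - 13079) + 8386) = 33420 - (((-25 - 166) - 13079) + 8386) = 33420 - ((-191 - 13079) + 8386) = 33420 - (-13270 + 8386) = 33420 - 1*(-4884) = 33420 + 4884 = 38304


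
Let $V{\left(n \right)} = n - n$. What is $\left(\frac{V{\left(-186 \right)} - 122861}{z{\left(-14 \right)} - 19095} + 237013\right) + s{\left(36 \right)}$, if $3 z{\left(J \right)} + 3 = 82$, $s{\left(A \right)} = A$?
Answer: $\frac{13560993677}{57206} \approx 2.3706 \cdot 10^{5}$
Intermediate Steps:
$z{\left(J \right)} = \frac{79}{3}$ ($z{\left(J \right)} = -1 + \frac{1}{3} \cdot 82 = -1 + \frac{82}{3} = \frac{79}{3}$)
$V{\left(n \right)} = 0$
$\left(\frac{V{\left(-186 \right)} - 122861}{z{\left(-14 \right)} - 19095} + 237013\right) + s{\left(36 \right)} = \left(\frac{0 - 122861}{\frac{79}{3} - 19095} + 237013\right) + 36 = \left(- \frac{122861}{- \frac{57206}{3}} + 237013\right) + 36 = \left(\left(-122861\right) \left(- \frac{3}{57206}\right) + 237013\right) + 36 = \left(\frac{368583}{57206} + 237013\right) + 36 = \frac{13558934261}{57206} + 36 = \frac{13560993677}{57206}$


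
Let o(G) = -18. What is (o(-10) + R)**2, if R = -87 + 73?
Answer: 1024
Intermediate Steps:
R = -14
(o(-10) + R)**2 = (-18 - 14)**2 = (-32)**2 = 1024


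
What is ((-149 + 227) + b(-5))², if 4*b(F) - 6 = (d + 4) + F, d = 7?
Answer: 6561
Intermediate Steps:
b(F) = 17/4 + F/4 (b(F) = 3/2 + ((7 + 4) + F)/4 = 3/2 + (11 + F)/4 = 3/2 + (11/4 + F/4) = 17/4 + F/4)
((-149 + 227) + b(-5))² = ((-149 + 227) + (17/4 + (¼)*(-5)))² = (78 + (17/4 - 5/4))² = (78 + 3)² = 81² = 6561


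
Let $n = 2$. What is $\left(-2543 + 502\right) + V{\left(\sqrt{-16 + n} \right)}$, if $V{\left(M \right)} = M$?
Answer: $-2041 + i \sqrt{14} \approx -2041.0 + 3.7417 i$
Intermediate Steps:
$\left(-2543 + 502\right) + V{\left(\sqrt{-16 + n} \right)} = \left(-2543 + 502\right) + \sqrt{-16 + 2} = -2041 + \sqrt{-14} = -2041 + i \sqrt{14}$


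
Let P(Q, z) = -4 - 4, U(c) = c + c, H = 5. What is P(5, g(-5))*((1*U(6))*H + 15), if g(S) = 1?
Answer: -600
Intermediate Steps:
U(c) = 2*c
P(Q, z) = -8
P(5, g(-5))*((1*U(6))*H + 15) = -8*((1*(2*6))*5 + 15) = -8*((1*12)*5 + 15) = -8*(12*5 + 15) = -8*(60 + 15) = -8*75 = -600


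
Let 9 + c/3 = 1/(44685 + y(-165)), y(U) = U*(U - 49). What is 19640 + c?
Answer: 522980646/26665 ≈ 19613.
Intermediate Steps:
y(U) = U*(-49 + U)
c = -719954/26665 (c = -27 + 3/(44685 - 165*(-49 - 165)) = -27 + 3/(44685 - 165*(-214)) = -27 + 3/(44685 + 35310) = -27 + 3/79995 = -27 + 3*(1/79995) = -27 + 1/26665 = -719954/26665 ≈ -27.000)
19640 + c = 19640 - 719954/26665 = 522980646/26665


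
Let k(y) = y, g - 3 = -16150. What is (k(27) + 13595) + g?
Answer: -2525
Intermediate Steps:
g = -16147 (g = 3 - 16150 = -16147)
(k(27) + 13595) + g = (27 + 13595) - 16147 = 13622 - 16147 = -2525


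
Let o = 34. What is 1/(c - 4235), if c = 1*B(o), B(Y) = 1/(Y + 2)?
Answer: -36/152459 ≈ -0.00023613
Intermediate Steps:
B(Y) = 1/(2 + Y)
c = 1/36 (c = 1/(2 + 34) = 1/36 ≈ 0.027778)
1/(c - 4235) = 1/(1/36 - 4235) = 1/(-152459/36) = -36/152459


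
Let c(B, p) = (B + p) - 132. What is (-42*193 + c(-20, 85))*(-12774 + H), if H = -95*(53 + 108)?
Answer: 229407937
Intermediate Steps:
H = -15295 (H = -95*161 = -15295)
c(B, p) = -132 + B + p
(-42*193 + c(-20, 85))*(-12774 + H) = (-42*193 + (-132 - 20 + 85))*(-12774 - 15295) = (-8106 - 67)*(-28069) = -8173*(-28069) = 229407937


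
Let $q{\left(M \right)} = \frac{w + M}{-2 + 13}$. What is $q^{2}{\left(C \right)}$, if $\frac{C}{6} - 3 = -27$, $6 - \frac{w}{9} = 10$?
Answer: $\frac{32400}{121} \approx 267.77$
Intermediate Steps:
$w = -36$ ($w = 54 - 90 = -36$)
$C = -144$ ($C = 18 + 6 \left(-27\right) = 18 - 162 = -144$)
$q{\left(M \right)} = - \frac{36}{11} + \frac{M}{11}$ ($q{\left(M \right)} = \frac{-36 + M}{-2 + 13} = \frac{-36 + M}{11} = \left(-36 + M\right) \frac{1}{11} = - \frac{36}{11} + \frac{M}{11}$)
$q^{2}{\left(C \right)} = \left(- \frac{36}{11} + \frac{1}{11} \left(-144\right)\right)^{2} = \left(- \frac{36}{11} - \frac{144}{11}\right)^{2} = \left(- \frac{180}{11}\right)^{2} = \frac{32400}{121}$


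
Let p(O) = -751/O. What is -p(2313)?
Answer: 751/2313 ≈ 0.32469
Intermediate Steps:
-p(2313) = -(-751)/2313 = -1*(-751/2313) = 751/2313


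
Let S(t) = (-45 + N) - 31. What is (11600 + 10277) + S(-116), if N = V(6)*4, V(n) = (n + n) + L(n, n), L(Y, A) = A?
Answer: 21873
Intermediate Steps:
V(n) = 3*n (V(n) = (n + n) + n = 2*n + n = 3*n)
N = 72 (N = (3*6)*4 = 18*4 = 72)
S(t) = -4 (S(t) = (-45 + 72) - 31 = 27 - 31 = -4)
(11600 + 10277) + S(-116) = (11600 + 10277) - 4 = 21877 - 4 = 21873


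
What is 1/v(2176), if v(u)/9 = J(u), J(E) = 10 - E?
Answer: -1/19494 ≈ -5.1298e-5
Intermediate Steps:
v(u) = 90 - 9*u (v(u) = 9*(10 - u) = 90 - 9*u)
1/v(2176) = 1/(90 - 9*2176) = 1/(90 - 19584) = 1/(-19494) = -1/19494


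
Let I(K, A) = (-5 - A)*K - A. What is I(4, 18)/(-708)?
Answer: 55/354 ≈ 0.15537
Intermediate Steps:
I(K, A) = -A + K*(-5 - A) (I(K, A) = K*(-5 - A) - A = -A + K*(-5 - A))
I(4, 18)/(-708) = (-1*18 - 5*4 - 1*18*4)/(-708) = (-18 - 20 - 72)*(-1/708) = -110*(-1/708) = 55/354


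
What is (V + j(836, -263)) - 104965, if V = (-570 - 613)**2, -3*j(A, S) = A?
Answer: 3882736/3 ≈ 1.2942e+6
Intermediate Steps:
j(A, S) = -A/3
V = 1399489 (V = (-1183)**2 = 1399489)
(V + j(836, -263)) - 104965 = (1399489 - 1/3*836) - 104965 = (1399489 - 836/3) - 104965 = 4197631/3 - 104965 = 3882736/3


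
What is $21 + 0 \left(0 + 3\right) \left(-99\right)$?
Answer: $21$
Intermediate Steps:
$21 + 0 \left(0 + 3\right) \left(-99\right) = 21 + 0 \cdot 3 \left(-99\right) = 21 + 0 \left(-99\right) = 21 + 0 = 21$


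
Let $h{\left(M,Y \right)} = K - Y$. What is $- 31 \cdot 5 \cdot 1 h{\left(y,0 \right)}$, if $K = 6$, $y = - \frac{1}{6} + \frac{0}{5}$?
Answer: $-930$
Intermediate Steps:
$y = - \frac{1}{6}$ ($y = \left(-1\right) \frac{1}{6} + 0 \cdot \frac{1}{5} = - \frac{1}{6} + 0 = - \frac{1}{6} \approx -0.16667$)
$h{\left(M,Y \right)} = 6 - Y$
$- 31 \cdot 5 \cdot 1 h{\left(y,0 \right)} = - 31 \cdot 5 \cdot 1 \left(6 - 0\right) = \left(-31\right) 5 \left(6 + 0\right) = \left(-155\right) 6 = -930$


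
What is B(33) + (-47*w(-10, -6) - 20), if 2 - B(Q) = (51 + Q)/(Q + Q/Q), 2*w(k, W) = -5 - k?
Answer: -4691/34 ≈ -137.97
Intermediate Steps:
w(k, W) = -5/2 - k/2 (w(k, W) = (-5 - k)/2 = -5/2 - k/2)
B(Q) = 2 - (51 + Q)/(1 + Q) (B(Q) = 2 - (51 + Q)/(Q + Q/Q) = 2 - (51 + Q)/(Q + 1) = 2 - (51 + Q)/(1 + Q))
B(33) + (-47*w(-10, -6) - 20) = (-49 + 33)/(1 + 33) + (-47*(-5/2 - 1/2*(-10)) - 20) = -16/34 + (-47*(-5/2 + 5) - 20) = (1/34)*(-16) + (-47*5/2 - 20) = -8/17 + (-235/2 - 20) = -8/17 - 275/2 = -4691/34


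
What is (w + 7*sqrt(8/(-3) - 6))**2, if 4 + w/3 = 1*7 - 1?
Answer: -1166/3 + 28*I*sqrt(78) ≈ -388.67 + 247.29*I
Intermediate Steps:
w = 6 (w = -12 + 3*(1*7 - 1) = -12 + 3*(7 - 1) = -12 + 3*6 = -12 + 18 = 6)
(w + 7*sqrt(8/(-3) - 6))**2 = (6 + 7*sqrt(8/(-3) - 6))**2 = (6 + 7*sqrt(8*(-1/3) - 6))**2 = (6 + 7*sqrt(-8/3 - 6))**2 = (6 + 7*sqrt(-26/3))**2 = (6 + 7*(I*sqrt(78)/3))**2 = (6 + 7*I*sqrt(78)/3)**2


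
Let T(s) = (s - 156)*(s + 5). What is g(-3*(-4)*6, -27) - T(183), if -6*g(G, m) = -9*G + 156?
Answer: -4994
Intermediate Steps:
T(s) = (-156 + s)*(5 + s)
g(G, m) = -26 + 3*G/2 (g(G, m) = -(-9*G + 156)/6 = -(156 - 9*G)/6 = -26 + 3*G/2)
g(-3*(-4)*6, -27) - T(183) = (-26 + 3*(-3*(-4)*6)/2) - (-780 + 183² - 151*183) = (-26 + 3*(12*6)/2) - (-780 + 33489 - 27633) = (-26 + (3/2)*72) - 1*5076 = (-26 + 108) - 5076 = 82 - 5076 = -4994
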